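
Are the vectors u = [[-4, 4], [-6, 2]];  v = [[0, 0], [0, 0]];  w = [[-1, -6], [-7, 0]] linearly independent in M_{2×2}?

Take coordinates with respect to the standard basis {E₁₁, E₁₂, E₂₁, E₂₂}.
One of the vectors is the zero vector, so the set is linearly dependent.

linearly dependent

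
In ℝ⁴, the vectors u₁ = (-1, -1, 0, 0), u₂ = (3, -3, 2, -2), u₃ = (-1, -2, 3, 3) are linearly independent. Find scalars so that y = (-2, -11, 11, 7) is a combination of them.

Solve the system with u₁, u₂, u₃ as columns and y as the right-hand side.
Row-reducing the augmented matrix gives the unique coefficients (α₁, α₂, α₃) = (2, 1, 3).

y = 2u₁ + u₂ + 3u₃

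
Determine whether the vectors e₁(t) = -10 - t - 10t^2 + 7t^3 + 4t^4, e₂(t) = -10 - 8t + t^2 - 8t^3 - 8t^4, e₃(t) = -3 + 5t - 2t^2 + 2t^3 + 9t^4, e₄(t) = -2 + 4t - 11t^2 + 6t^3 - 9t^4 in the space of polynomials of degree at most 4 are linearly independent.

Write each element as a coordinate vector in ℝ⁵ using {1, t, …, t^4}.
Row-reduce the matrix whose columns are e₁, e₂, e₃, e₄.
The reduction yields 4 nonzero rows, so the rank is 4.
Since rank = 4 (the number of vectors), the set is linearly independent.

linearly independent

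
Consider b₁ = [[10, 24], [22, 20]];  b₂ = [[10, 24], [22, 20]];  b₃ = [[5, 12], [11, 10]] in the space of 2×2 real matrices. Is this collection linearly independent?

linearly dependent

Take coordinates with respect to the standard basis {E₁₁, E₁₂, E₂₁, E₂₂}.
One vector is a scalar multiple of another, so the set is dependent.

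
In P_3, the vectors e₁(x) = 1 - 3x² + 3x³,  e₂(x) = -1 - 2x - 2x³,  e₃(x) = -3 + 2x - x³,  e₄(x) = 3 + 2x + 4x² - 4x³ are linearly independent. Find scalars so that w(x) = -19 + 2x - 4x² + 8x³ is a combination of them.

w = -4e₁ - 3e₂ + 2e₃ - 4e₄

Identify each element with its coordinate vector in ℝ⁴ via {1, x, …, x³}.
Since e₁, e₂, e₃, e₄ are independent, the coefficients expressing w are uniquely determined by a linear system.
Back-substitution yields (α₁, …, α₄) = (-4, -3, 2, -4).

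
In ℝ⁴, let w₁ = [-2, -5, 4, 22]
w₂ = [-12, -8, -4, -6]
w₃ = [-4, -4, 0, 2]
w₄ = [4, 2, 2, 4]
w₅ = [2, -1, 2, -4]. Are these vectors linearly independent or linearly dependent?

linearly dependent

There are 5 vectors in a 4-dimensional space, so they cannot be linearly independent.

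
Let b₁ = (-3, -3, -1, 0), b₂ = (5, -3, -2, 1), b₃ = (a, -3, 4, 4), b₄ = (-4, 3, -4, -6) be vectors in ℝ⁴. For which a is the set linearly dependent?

a = -50/11

The vectors are dependent exactly when the determinant of the matrix with rows b₁, b₂, b₃, b₄ vanishes.
The determinant works out to -33*a - 150.
Solving -33*a - 150 = 0 yields a = -50/11.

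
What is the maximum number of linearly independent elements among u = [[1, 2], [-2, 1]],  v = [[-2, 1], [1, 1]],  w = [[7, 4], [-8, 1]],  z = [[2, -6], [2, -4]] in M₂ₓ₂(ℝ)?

Use coordinates relative to {E₁₁, E₁₂, E₂₁, E₂₂}.
Form the matrix with u, v, w, z as columns and reduce.
Reduction leaves 2 leading entries, giving rank 2.

2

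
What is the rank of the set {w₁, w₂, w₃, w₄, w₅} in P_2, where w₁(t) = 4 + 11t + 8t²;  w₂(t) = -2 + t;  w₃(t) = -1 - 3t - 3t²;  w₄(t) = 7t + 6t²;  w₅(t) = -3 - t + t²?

rank 3

Use coordinates relative to {1, t, t²}.
Put the 3×5 matrix [w₁|w₂|w₃|w₄|w₅] into echelon form.
Exactly 3 pivots survive; hence the rank is 3.
(With 5 elements in a 3-dimensional space the rank is at most 3.)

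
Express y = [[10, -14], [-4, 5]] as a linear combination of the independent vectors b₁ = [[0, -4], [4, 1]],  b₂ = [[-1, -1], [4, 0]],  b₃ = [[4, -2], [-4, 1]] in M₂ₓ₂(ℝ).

y = 3b₁ - 2b₂ + 2b₃

Take coordinate vectors relative to {E₁₁, E₁₂, E₂₁, E₂₂}.
Write y = c₁b₁ + … + c₃b₃ and equate components.
Back-substitution yields (c₁, c₂, c₃) = (3, -2, 2).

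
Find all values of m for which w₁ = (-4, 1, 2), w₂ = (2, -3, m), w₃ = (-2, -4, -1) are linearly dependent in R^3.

m = -19/9

Place the vectors as rows of a 3×3 matrix; dependence ⇔ determinant zero.
Cofactor expansion gives det = -18*m - 38.
Setting this to zero gives m = -19/9.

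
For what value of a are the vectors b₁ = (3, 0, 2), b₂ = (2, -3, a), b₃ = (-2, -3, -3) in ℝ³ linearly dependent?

a = -1/3

The set is linearly dependent precisely when det[b₁; b₂; b₃] = 0.
The determinant works out to 9*a + 3.
Solving 9*a + 3 = 0 yields a = -1/3.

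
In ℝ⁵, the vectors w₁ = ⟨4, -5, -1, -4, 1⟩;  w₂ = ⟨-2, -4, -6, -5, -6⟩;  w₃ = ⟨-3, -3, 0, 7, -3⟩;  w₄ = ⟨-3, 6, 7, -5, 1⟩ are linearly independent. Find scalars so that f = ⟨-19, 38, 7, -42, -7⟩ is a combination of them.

f = -4w₁ + 3w₂ - 4w₃ + 3w₄

Since w₁, w₂, w₃, w₄ are independent, the coefficients expressing f are uniquely determined by a linear system.
Back-substitution yields (c₁, …, c₄) = (-4, 3, -4, 3).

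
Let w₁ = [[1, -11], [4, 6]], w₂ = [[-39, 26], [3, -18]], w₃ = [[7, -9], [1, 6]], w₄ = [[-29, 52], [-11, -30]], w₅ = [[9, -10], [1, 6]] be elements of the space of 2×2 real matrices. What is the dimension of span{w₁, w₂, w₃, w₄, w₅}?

3

Use coordinates relative to {E₁₁, E₁₂, E₂₁, E₂₂}.
Row-reduce the 5×4 matrix with these as rows.
Exactly 3 pivots survive; hence the rank is 3.
(With 5 elements in a 4-dimensional space the rank is at most 4.)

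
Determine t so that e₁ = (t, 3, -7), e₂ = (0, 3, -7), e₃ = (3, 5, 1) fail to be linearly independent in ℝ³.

t = 0

The vectors are dependent exactly when the determinant of the matrix with rows e₁, e₂, e₃ vanishes.
Cofactor expansion gives det = 38*t.
Solving 38*t = 0 yields t = 0.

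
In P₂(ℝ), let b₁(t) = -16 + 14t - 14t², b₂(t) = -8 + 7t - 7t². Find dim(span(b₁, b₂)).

1

Pass to coordinate vectors with respect to the basis {1, t, t²}.
Form the matrix with b₁, b₂ as columns and reduce.
The echelon form has 1 nonzero row, so the rank is 1.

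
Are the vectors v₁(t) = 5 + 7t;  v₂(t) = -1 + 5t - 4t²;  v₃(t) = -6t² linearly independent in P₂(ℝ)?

linearly independent

Take coordinates with respect to the standard basis {1, t, t²}.
Form the 3×3 matrix with these as columns; its determinant is -192.
A nonzero determinant means the columns are linearly independent.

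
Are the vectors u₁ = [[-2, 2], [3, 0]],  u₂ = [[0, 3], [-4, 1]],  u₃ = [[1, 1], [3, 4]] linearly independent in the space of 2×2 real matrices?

Take coordinates with respect to the standard basis {E₁₁, E₁₂, E₂₁, E₂₂}.
Place the vectors as rows of a 3×4 matrix and reduce to echelon form.
The reduction yields 3 nonzero rows, so the rank is 3.
Since rank = 3 (the number of vectors), the set is linearly independent.

linearly independent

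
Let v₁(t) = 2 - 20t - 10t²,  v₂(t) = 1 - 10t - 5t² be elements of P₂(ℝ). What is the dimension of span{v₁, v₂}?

Pass to coordinate vectors with respect to the basis {1, t, t²}.
Put the 3×2 matrix [v₁|v₂] into echelon form.
There is 1 pivot column, so rank = 1.

dim = 1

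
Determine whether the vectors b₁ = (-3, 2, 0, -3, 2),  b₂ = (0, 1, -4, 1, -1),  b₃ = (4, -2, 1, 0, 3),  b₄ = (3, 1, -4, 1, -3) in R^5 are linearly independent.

linearly independent

Row-reduce the matrix whose columns are b₁, b₂, b₃, b₄.
The reduction yields 4 nonzero rows, so the rank is 4.
Since rank = 4 (the number of vectors), the set is linearly independent.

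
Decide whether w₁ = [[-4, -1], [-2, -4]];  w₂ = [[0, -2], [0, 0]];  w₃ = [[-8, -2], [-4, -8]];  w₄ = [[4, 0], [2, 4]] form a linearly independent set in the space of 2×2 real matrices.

linearly dependent

Take coordinates with respect to the standard basis {E₁₁, E₁₂, E₂₁, E₂₂}.
Form the 4×4 matrix with these as columns; its determinant is 0.
A zero determinant means the columns are linearly dependent.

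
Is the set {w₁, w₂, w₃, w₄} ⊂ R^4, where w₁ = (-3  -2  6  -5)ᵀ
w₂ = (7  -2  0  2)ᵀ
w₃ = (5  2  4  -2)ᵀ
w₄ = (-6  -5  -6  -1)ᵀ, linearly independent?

Form the 4×4 matrix with these as columns; its determinant is -1036.
A nonzero determinant means the columns are linearly independent.

linearly independent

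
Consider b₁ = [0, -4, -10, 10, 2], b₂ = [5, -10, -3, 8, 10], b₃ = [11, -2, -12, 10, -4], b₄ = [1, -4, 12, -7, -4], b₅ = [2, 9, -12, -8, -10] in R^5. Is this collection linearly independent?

linearly independent

Form the 5×5 matrix with these as columns; its determinant is 159226.
A nonzero determinant means the columns are linearly independent.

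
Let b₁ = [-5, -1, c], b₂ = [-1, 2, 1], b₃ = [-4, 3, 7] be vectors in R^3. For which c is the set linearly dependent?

The vectors are dependent exactly when the determinant of the matrix with rows b₁, b₂, b₃ vanishes.
Cofactor expansion gives det = 5*c - 58.
Solving 5*c - 58 = 0 yields c = 58/5.

c = 58/5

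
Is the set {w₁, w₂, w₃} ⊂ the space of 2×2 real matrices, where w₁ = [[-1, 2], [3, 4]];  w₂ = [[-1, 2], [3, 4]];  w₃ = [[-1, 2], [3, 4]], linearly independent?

linearly dependent

Write each element as a coordinate vector in ℝ⁴ using {E₁₁, E₁₂, E₂₁, E₂₂}.
Place the vectors as rows of a 3×4 matrix and reduce to echelon form.
The reduction yields 1 nonzero row, so the rank is 1.
Since rank 1 < 3, the set is linearly dependent.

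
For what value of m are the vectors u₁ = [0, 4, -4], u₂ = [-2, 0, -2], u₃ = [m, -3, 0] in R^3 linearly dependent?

The set is linearly dependent precisely when det[u₁; u₂; u₃] = 0.
Expanding, det = -8*m - 24.
This vanishes exactly when m = -3.

m = -3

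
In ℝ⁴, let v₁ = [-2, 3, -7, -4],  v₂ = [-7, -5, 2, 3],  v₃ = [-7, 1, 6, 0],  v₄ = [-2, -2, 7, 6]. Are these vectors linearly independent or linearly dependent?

Form the 4×4 matrix with these as columns; its determinant is 1391.
A nonzero determinant means the columns are linearly independent.

linearly independent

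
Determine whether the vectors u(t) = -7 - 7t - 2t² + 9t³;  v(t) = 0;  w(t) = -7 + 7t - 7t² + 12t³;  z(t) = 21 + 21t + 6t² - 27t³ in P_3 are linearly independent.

linearly dependent

Take coordinates with respect to the standard basis {1, t, …, t³}.
One of the vectors is the zero vector, so the set is linearly dependent.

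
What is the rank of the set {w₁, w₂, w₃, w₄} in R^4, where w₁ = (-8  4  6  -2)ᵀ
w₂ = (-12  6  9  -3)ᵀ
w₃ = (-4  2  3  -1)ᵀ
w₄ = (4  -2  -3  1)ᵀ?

rank 1

Row-reduce the 4×4 matrix with these as rows.
Reduction leaves 1 leading entry, giving rank 1.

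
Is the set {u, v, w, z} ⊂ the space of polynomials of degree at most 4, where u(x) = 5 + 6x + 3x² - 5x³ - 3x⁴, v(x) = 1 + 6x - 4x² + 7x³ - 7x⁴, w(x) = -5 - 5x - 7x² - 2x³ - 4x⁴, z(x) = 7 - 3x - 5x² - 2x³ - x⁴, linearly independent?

Take coordinates with respect to the standard basis {1, x, …, x⁴}.
Row-reduce the matrix whose columns are u, v, w, z.
The reduction yields 4 nonzero rows, so the rank is 4.
Since rank = 4 (the number of vectors), the set is linearly independent.

linearly independent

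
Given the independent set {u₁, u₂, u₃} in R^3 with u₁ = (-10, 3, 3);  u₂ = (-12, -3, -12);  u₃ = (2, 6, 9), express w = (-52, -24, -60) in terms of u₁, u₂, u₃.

Solve the system with u₁, u₂, u₃ as columns and w as the right-hand side.
Back-substitution yields (a₁, a₂, a₃) = (1, 3, -3).

w = u₁ + 3u₂ - 3u₃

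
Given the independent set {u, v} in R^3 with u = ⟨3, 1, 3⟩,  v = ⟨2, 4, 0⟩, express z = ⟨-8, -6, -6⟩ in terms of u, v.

Set up the augmented matrix [u | v | z] and row-reduce.
Back-substitution yields (α₁, α₂) = (-2, -1).

z = -2u - v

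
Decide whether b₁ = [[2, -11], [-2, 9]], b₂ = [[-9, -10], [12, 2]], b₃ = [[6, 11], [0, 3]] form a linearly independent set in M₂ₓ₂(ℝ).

linearly independent

Write each element as a coordinate vector in ℝ⁴ using {E₁₁, E₁₂, E₂₁, E₂₂}.
Row-reduce the matrix whose columns are b₁, b₂, b₃.
The reduction yields 3 nonzero rows, so the rank is 3.
Since rank = 3 (the number of vectors), the set is linearly independent.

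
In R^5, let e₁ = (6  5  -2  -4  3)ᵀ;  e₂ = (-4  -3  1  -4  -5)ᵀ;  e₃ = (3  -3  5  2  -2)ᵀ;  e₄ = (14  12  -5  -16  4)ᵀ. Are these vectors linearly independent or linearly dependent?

linearly dependent

Row-reduce the matrix whose columns are e₁, e₂, e₃, e₄.
The reduction yields 3 nonzero rows, so the rank is 3.
Since rank 3 < 4, the set is linearly dependent.
Indeed 3e₁ + e₂ - e₄ = 0.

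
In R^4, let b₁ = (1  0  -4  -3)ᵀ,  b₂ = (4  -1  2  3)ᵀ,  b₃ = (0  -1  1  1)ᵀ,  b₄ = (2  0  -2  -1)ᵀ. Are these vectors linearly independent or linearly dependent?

linearly independent

Place the vectors as rows of a 4×4 matrix and reduce to echelon form.
The reduction yields 4 nonzero rows, so the rank is 4.
Since rank = 4 (the number of vectors), the set is linearly independent.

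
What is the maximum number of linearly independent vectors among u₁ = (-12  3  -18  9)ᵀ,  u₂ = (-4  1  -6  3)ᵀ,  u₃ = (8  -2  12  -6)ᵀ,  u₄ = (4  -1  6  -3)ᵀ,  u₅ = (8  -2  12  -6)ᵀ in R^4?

1

Form the matrix with u₁, u₂, u₃, u₄, u₅ as columns and reduce.
Reduction leaves 1 leading entry, giving rank 1.
(With 5 elements in a 4-dimensional space the rank is at most 4.)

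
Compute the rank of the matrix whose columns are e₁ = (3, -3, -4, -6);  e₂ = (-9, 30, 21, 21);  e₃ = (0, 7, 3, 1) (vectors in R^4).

Apply Gaussian elimination to the matrix whose rows are e₁, e₂, e₃.
Exactly 2 pivots survive; hence the rank is 2.

2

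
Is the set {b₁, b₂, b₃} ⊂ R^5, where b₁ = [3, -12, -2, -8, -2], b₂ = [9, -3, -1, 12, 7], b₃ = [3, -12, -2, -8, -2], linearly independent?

linearly dependent

Two of the vectors are equal, giving an immediate dependence.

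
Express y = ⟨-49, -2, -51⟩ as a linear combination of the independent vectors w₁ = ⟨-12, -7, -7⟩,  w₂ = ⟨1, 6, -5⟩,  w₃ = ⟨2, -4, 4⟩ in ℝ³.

Set up the augmented matrix [w₁ | w₂ | w₃ | y] and row-reduce.
The system has the unique solution (c₁, c₂, c₃) = (4, 3, -2).

y = 4w₁ + 3w₂ - 2w₃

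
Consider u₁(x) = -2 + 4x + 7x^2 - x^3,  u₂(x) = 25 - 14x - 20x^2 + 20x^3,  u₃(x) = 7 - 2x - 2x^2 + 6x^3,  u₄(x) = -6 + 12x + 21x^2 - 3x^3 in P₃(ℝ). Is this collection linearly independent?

Take coordinates with respect to the standard basis {1, x, …, x^3}.
Form the 4×4 matrix with these as columns; its determinant is 0.
A zero determinant means the columns are linearly dependent.

linearly dependent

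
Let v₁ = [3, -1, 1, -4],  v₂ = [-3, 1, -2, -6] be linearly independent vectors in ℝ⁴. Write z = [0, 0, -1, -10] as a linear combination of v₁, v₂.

Since v₁, v₂ are independent, the coefficients expressing z are uniquely determined by a linear system.
The system has the unique solution (c₁, c₂) = (1, 1).

z = v₁ + v₂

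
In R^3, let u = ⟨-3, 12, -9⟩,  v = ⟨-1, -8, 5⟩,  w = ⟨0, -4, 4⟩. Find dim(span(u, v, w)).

Apply Gaussian elimination to the matrix whose rows are u, v, w.
The echelon form has 3 nonzero rows, so the rank is 3.

dim = 3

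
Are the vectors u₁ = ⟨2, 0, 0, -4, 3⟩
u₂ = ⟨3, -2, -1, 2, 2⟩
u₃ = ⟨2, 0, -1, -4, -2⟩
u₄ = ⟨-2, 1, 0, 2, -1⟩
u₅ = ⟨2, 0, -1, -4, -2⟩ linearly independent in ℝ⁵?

Two of the vectors are equal, giving an immediate dependence.

linearly dependent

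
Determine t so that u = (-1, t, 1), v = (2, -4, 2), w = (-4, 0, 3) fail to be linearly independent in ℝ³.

t = -2/7

Dependence holds iff the 3×3 matrix [u v w] is singular.
Cofactor expansion gives det = -14*t - 4.
Solving -14*t - 4 = 0 yields t = -2/7.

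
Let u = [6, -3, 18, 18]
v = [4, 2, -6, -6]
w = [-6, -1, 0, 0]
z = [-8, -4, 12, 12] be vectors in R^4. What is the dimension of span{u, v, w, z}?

dim = 2

Form the matrix with u, v, w, z as columns and reduce.
Reduction leaves 2 leading entries, giving rank 2.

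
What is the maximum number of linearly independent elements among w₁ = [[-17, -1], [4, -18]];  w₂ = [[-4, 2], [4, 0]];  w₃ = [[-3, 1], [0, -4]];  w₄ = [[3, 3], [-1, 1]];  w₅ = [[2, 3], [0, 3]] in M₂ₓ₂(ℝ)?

4

Use coordinates relative to {E₁₁, E₁₂, E₂₁, E₂₂}.
Put the 4×5 matrix [w₁|w₂|w₃|w₄|w₅] into echelon form.
The echelon form has 4 nonzero rows, so the rank is 4.
(With 5 elements in a 4-dimensional space the rank is at most 4.)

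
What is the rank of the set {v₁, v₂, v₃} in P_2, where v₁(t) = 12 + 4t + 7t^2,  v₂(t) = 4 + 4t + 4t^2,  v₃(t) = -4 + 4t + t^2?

Represent each element by its coordinate vector in ℝ³.
Row-reduce the 3×3 matrix with these as rows.
Reduction leaves 2 leading entries, giving rank 2.

rank 2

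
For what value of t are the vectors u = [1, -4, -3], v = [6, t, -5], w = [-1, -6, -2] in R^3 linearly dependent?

The vectors are dependent exactly when the determinant of the matrix with rows u, v, w vanishes.
Cofactor expansion gives det = 10 - 5*t.
Solving 10 - 5*t = 0 yields t = 2.

t = 2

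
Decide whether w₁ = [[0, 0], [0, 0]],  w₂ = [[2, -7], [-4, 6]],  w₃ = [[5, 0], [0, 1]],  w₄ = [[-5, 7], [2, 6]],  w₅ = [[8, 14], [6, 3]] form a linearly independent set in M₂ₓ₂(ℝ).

linearly dependent

Take coordinates with respect to the standard basis {E₁₁, E₁₂, E₂₁, E₂₂}.
There are 5 vectors in a 4-dimensional space, so they cannot be linearly independent.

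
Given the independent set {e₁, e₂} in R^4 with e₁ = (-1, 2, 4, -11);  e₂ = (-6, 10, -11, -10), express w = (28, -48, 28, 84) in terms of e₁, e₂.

w = -4e₁ - 4e₂

Solve the system with e₁, e₂ as columns and w as the right-hand side.
Back-substitution yields (c₁, c₂) = (-4, -4).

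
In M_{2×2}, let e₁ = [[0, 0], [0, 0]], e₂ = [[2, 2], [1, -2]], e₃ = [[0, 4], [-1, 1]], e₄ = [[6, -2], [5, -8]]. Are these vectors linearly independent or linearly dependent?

linearly dependent

Take coordinates with respect to the standard basis {E₁₁, E₁₂, E₂₁, E₂₂}.
One of the vectors is the zero vector, so the set is linearly dependent.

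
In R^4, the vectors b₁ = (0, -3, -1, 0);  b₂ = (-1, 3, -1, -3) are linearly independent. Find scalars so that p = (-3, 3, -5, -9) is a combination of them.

Set up the augmented matrix [b₁ | b₂ | p] and row-reduce.
The system has the unique solution (α₁, α₂) = (2, 3).

p = 2b₁ + 3b₂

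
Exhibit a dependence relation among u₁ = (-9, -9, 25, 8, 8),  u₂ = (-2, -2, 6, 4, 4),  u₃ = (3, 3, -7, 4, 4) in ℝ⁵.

u₁ - 3u₂ + u₃ = 0

Solve the homogeneous system with u₁, u₂, u₃ as columns by row-reducing the coefficient matrix.
The free variable yields coefficients (1, -3, 1) (any nonzero multiple also works).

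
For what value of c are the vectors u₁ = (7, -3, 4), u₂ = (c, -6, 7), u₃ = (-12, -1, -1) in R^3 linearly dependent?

c = 55/7

Place the vectors as rows of a 3×3 matrix; dependence ⇔ determinant zero.
Cofactor expansion gives det = 55 - 7*c.
Solving 55 - 7*c = 0 yields c = 55/7.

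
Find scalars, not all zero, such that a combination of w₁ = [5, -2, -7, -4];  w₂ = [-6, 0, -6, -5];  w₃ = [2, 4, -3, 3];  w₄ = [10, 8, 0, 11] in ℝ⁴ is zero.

w₂ - 2w₃ + w₄ = 0

Solve the homogeneous system with w₁, w₂, w₃, w₄ as columns by row-reducing the coefficient matrix.
The free variable yields coefficients (0, 1, -2, 1) (any nonzero multiple also works).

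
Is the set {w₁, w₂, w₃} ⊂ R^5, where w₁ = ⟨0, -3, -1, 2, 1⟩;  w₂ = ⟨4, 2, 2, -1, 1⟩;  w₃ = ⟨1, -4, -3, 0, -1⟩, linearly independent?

Row-reduce the matrix whose columns are w₁, w₂, w₃.
The reduction yields 3 nonzero rows, so the rank is 3.
Since rank = 3 (the number of vectors), the set is linearly independent.

linearly independent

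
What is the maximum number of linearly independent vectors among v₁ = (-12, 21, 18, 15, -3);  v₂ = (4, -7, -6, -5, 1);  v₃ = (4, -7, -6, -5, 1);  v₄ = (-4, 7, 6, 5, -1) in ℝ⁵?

Apply Gaussian elimination to the matrix whose rows are v₁, v₂, v₃, v₄.
The echelon form has 1 nonzero row, so the rank is 1.

1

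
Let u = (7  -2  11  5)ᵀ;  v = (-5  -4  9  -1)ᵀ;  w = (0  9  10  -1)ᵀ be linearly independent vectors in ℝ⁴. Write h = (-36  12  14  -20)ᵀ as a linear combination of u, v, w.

Set up the augmented matrix [u | v | w | h] and row-reduce.
Row-reducing the augmented matrix gives the unique coefficients (a₁, a₂, a₃) = (-3, 3, 2).

h = -3u + 3v + 2w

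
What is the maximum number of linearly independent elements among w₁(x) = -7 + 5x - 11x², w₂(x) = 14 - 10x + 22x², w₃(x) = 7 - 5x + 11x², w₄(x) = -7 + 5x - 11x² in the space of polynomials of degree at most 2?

1

Pass to coordinate vectors with respect to the basis {1, x, x²}.
Row-reduce the 4×3 matrix with these as rows.
There is 1 pivot column, so rank = 1.
(With 4 elements in a 3-dimensional space the rank is at most 3.)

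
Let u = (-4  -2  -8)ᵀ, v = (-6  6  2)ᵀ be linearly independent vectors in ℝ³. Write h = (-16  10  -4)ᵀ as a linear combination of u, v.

Since u, v are independent, the coefficients expressing h are uniquely determined by a linear system.
Row-reducing the augmented matrix gives the unique coefficients (c₁, c₂) = (1, 2).

h = u + 2v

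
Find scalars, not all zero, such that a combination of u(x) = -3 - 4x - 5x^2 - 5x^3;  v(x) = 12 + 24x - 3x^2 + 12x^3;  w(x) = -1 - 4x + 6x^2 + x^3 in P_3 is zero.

3u + v + 3w = 0

Take coordinates with respect to {1, x, …, x^3}.
Set up α₁u + … + α₃w = 0 and solve the homogeneous system.
One solution (up to scaling) is (3, 1, 3).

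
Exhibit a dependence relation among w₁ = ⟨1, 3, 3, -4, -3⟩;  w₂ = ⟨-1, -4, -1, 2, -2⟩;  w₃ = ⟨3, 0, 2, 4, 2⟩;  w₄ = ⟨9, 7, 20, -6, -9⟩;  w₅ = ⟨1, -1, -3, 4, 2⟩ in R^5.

Solve the homogeneous system with w₁, w₂, w₃, w₄, w₅ as columns by row-reducing the coefficient matrix.
The free variable yields coefficients (3, 1, 3, -1, -2) (any nonzero multiple also works).

3w₁ + w₂ + 3w₃ - w₄ - 2w₅ = 0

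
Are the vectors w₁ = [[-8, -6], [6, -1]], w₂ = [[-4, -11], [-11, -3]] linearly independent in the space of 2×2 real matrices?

Write each element as a coordinate vector in ℝ⁴ using {E₁₁, E₁₂, E₂₁, E₂₂}.
Place the vectors as rows of a 2×4 matrix and reduce to echelon form.
The reduction yields 2 nonzero rows, so the rank is 2.
Since rank = 2 (the number of vectors), the set is linearly independent.

linearly independent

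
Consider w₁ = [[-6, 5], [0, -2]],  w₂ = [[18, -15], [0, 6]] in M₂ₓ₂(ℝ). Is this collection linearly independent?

Write each element as a coordinate vector in ℝ⁴ using {E₁₁, E₁₂, E₂₁, E₂₂}.
One vector is a scalar multiple of another, so the set is dependent.

linearly dependent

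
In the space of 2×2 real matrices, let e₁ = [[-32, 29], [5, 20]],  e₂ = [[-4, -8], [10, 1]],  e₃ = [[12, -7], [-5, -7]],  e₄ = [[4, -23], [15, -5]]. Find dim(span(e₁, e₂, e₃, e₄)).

Represent each element by its coordinate vector in ℝ⁴.
Put the 4×4 matrix [e₁|e₂|e₃|e₄] into echelon form.
Reduction leaves 2 leading entries, giving rank 2.

2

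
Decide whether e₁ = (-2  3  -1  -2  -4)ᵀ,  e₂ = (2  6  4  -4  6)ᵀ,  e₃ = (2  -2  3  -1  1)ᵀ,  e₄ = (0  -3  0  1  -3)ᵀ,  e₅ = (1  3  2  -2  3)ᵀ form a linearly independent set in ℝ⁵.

linearly dependent

One vector is a scalar multiple of another, so the set is dependent.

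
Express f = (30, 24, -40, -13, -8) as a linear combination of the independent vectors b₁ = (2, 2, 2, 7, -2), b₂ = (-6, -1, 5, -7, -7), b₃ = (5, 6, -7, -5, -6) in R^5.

Write f = α₁b₁ + … + α₃b₃ and equate components.
Row-reducing the augmented matrix gives the unique coefficients (α₁, α₂, α₃) = (-1, -2, 4).

f = -b₁ - 2b₂ + 4b₃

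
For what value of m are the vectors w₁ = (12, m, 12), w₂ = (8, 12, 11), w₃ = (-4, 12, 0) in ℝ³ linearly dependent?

Place the vectors as rows of a 3×3 matrix; dependence ⇔ determinant zero.
Cofactor expansion gives det = 144 - 44*m.
Solving 144 - 44*m = 0 yields m = 36/11.

m = 36/11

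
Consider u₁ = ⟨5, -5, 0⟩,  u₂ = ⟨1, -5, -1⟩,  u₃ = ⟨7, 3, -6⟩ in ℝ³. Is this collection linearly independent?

linearly independent

Row-reduce the matrix whose columns are u₁, u₂, u₃.
The reduction yields 3 nonzero rows, so the rank is 3.
Since rank = 3 (the number of vectors), the set is linearly independent.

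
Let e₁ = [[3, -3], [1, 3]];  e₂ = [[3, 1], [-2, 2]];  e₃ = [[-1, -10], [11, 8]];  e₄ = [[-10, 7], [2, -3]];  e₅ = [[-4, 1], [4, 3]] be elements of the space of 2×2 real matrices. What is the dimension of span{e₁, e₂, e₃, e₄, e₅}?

3

Pass to coordinate vectors with respect to the basis {E₁₁, E₁₂, E₂₁, E₂₂}.
Form the matrix with e₁, e₂, e₃, e₄, e₅ as columns and reduce.
Exactly 3 pivots survive; hence the rank is 3.
(With 5 elements in a 4-dimensional space the rank is at most 4.)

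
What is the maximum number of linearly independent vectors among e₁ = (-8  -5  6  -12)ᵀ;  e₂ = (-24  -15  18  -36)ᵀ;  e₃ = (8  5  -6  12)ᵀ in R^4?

Put the 4×3 matrix [e₁|e₂|e₃] into echelon form.
There is 1 pivot column, so rank = 1.

1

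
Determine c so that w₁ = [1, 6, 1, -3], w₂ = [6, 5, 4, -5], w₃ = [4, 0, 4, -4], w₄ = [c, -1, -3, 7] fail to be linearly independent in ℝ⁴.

The vectors are dependent exactly when the determinant of the matrix with rows w₁, w₂, w₃, w₄ vanishes.
Cofactor expansion gives det = 16*c - 128.
Setting this to zero gives c = 8.

c = 8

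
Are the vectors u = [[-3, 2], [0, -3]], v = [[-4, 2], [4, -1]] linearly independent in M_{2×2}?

linearly independent

Take coordinates with respect to the standard basis {E₁₁, E₁₂, E₂₁, E₂₂}.
Place the vectors as rows of a 2×4 matrix and reduce to echelon form.
The reduction yields 2 nonzero rows, so the rank is 2.
Since rank = 2 (the number of vectors), the set is linearly independent.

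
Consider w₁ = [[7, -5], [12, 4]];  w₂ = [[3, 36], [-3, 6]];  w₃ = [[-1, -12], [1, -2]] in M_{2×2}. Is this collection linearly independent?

linearly dependent

Take coordinates with respect to the standard basis {E₁₁, E₁₂, E₂₁, E₂₂}.
One vector is a scalar multiple of another, so the set is dependent.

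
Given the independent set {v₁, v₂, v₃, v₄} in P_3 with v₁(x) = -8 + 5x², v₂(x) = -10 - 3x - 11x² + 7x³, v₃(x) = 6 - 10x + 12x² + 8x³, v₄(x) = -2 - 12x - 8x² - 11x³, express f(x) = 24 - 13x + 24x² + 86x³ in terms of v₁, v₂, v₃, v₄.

f = -3v₁ + 3v₂ + 4v₃ - 3v₄

Take coordinate vectors relative to {1, x, …, x³}.
Since v₁, v₂, v₃, v₄ are independent, the coefficients expressing f are uniquely determined by a linear system.
The system has the unique solution (α₁, …, α₄) = (-3, 3, 4, -3).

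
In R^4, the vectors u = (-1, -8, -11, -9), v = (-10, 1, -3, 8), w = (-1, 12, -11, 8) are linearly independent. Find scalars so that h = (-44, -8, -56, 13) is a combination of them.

Write h = α₁u + … + α₃w and equate components.
Row-reducing the augmented matrix gives the unique coefficients (α₁, α₂, α₃) = (3, 4, 1).

h = 3u + 4v + w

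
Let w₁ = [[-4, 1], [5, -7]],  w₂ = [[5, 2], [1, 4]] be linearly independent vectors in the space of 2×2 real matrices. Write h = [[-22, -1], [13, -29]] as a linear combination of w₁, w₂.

Work in coordinates with respect to the standard basis {E₁₁, E₁₂, E₂₁, E₂₂}.
Since w₁, w₂ are independent, the coefficients expressing h are uniquely determined by a linear system.
Back-substitution yields (α₁, α₂) = (3, -2).

h = 3w₁ - 2w₂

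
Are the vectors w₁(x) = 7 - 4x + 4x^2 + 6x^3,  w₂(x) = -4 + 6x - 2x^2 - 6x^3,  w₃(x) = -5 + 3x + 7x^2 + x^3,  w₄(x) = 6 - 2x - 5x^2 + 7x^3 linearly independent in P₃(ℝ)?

Take coordinates with respect to the standard basis {1, x, …, x^3}.
Row-reduce the matrix whose columns are w₁, w₂, w₃, w₄.
The reduction yields 4 nonzero rows, so the rank is 4.
Since rank = 4 (the number of vectors), the set is linearly independent.

linearly independent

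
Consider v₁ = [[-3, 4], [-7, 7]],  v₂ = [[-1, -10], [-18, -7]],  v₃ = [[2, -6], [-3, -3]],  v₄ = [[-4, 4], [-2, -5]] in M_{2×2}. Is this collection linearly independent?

linearly dependent

Write each element as a coordinate vector in ℝ⁴ using {E₁₁, E₁₂, E₂₁, E₂₂}.
Place the vectors as rows of a 4×4 matrix and reduce to echelon form.
The reduction yields 3 nonzero rows, so the rank is 3.
Since rank 3 < 4, the set is linearly dependent.
Indeed v₁ - v₂ + 3v₃ + v₄ = 0.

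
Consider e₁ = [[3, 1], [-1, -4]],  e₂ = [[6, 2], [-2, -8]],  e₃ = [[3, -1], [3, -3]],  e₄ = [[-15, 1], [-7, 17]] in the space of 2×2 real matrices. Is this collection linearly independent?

linearly dependent

Take coordinates with respect to the standard basis {E₁₁, E₁₂, E₂₁, E₂₂}.
One vector is a scalar multiple of another, so the set is dependent.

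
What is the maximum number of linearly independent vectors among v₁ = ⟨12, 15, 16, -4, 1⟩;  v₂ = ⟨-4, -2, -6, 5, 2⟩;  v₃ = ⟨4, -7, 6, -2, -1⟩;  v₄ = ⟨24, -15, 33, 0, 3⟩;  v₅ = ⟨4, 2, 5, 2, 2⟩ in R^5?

3

Put the 5×5 matrix [v₁|v₂|v₃|v₄|v₅] into echelon form.
Exactly 3 pivots survive; hence the rank is 3.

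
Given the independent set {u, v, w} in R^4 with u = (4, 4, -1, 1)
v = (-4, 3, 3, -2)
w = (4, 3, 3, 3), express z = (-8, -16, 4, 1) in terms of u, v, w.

z = -4u - v + w

Write z = α₁u + … + α₃w and equate components.
Row-reducing the augmented matrix gives the unique coefficients (α₁, α₂, α₃) = (-4, -1, 1).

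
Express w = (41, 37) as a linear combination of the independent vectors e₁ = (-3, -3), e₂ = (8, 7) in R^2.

w = -3e₁ + 4e₂

Write w = c₁e₁ + c₂e₂ and equate components.
The system has the unique solution (c₁, c₂) = (-3, 4).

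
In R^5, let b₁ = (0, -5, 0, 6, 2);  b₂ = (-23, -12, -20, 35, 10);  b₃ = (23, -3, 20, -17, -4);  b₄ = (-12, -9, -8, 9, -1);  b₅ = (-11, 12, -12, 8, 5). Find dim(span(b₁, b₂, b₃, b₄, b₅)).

dim = 3

Put the 5×5 matrix [b₁|b₂|b₃|b₄|b₅] into echelon form.
The echelon form has 3 nonzero rows, so the rank is 3.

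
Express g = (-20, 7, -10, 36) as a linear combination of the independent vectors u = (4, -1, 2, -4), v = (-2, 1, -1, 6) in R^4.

g = -3u + 4v

Set up the augmented matrix [u | v | g] and row-reduce.
Row-reducing the augmented matrix gives the unique coefficients (c₁, c₂) = (-3, 4).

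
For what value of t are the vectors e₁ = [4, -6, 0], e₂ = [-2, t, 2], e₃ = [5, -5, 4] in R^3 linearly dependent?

The vectors are dependent exactly when the determinant of the matrix with rows e₁, e₂, e₃ vanishes.
Cofactor expansion gives det = 16*t - 68.
This vanishes exactly when t = 17/4.

t = 17/4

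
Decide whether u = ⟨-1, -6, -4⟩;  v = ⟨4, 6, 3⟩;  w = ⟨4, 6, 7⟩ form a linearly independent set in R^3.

The matrix [u|v|w] has determinant 72.
A nonzero determinant means the columns are linearly independent.

linearly independent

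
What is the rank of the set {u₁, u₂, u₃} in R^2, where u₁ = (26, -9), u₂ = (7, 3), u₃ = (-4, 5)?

2

Row-reduce the 3×2 matrix with these as rows.
Reduction leaves 2 leading entries, giving rank 2.
(With 3 elements in a 2-dimensional space the rank is at most 2.)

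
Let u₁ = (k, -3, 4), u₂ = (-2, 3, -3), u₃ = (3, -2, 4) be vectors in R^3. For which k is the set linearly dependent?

k = 17/6

Dependence holds iff the 3×3 matrix [u₁ u₂ u₃] is singular.
The determinant works out to 6*k - 17.
This vanishes exactly when k = 17/6.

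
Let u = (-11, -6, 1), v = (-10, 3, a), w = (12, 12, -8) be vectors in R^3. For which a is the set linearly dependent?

a = -49/5

Place the vectors as rows of a 3×3 matrix; dependence ⇔ determinant zero.
Cofactor expansion gives det = 60*a + 588.
Setting this to zero gives a = -49/5.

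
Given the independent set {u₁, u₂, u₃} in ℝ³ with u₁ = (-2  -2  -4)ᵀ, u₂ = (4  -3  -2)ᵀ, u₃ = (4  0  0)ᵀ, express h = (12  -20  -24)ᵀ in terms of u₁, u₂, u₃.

h = 4u₁ + 4u₂ + u₃

Solve the system with u₁, u₂, u₃ as columns and h as the right-hand side.
The system has the unique solution (a₁, a₂, a₃) = (4, 4, 1).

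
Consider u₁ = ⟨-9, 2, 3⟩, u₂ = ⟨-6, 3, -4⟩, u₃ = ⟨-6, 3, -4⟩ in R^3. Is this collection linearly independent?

Two of the vectors are equal, giving an immediate dependence.

linearly dependent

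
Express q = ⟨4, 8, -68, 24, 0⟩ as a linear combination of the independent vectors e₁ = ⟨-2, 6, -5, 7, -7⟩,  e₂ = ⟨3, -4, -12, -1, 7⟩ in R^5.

Solve the system with e₁, e₂ as columns and q as the right-hand side.
Row-reducing the augmented matrix gives the unique coefficients (a₁, a₂) = (4, 4).

q = 4e₁ + 4e₂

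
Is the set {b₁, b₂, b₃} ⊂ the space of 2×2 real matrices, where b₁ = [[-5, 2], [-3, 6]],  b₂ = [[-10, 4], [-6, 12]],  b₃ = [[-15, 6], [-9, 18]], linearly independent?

Take coordinates with respect to the standard basis {E₁₁, E₁₂, E₂₁, E₂₂}.
Row-reduce the matrix whose columns are b₁, b₂, b₃.
The reduction yields 1 nonzero row, so the rank is 1.
Since rank 1 < 3, the set is linearly dependent.

linearly dependent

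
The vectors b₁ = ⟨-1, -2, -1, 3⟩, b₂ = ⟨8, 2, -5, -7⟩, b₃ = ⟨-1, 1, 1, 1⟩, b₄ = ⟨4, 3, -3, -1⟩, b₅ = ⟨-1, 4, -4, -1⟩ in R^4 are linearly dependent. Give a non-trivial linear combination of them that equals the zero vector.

Write the vectors as columns of a matrix and find a nonzero vector in its null space.
The free variable yields coefficients (1, 1, 3, -1, 0) (any nonzero multiple also works).

b₁ + b₂ + 3b₃ - b₄ = 0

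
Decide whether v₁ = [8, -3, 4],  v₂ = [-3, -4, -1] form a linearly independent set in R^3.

linearly independent

Place the vectors as rows of a 2×3 matrix and reduce to echelon form.
The reduction yields 2 nonzero rows, so the rank is 2.
Since rank = 2 (the number of vectors), the set is linearly independent.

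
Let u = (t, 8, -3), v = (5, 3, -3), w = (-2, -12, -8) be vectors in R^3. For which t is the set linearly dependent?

t = 53/6

The vectors are dependent exactly when the determinant of the matrix with rows u, v, w vanishes.
Cofactor expansion gives det = 530 - 60*t.
This vanishes exactly when t = 53/6.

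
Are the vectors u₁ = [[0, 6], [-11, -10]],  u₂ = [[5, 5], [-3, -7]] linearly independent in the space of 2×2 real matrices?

Take coordinates with respect to the standard basis {E₁₁, E₁₂, E₂₁, E₂₂}.
Place the vectors as rows of a 2×4 matrix and reduce to echelon form.
The reduction yields 2 nonzero rows, so the rank is 2.
Since rank = 2 (the number of vectors), the set is linearly independent.

linearly independent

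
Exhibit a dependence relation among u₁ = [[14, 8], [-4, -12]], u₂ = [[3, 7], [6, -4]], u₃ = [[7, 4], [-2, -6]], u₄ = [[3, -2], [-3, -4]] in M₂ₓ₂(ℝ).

u₁ - 2u₃ = 0

Take coordinates with respect to {E₁₁, E₁₂, E₂₁, E₂₂}.
Solve the homogeneous system with u₁, u₂, u₃, u₄ as columns by row-reducing the coefficient matrix.
One solution (up to scaling) is (1, 0, -2, 0).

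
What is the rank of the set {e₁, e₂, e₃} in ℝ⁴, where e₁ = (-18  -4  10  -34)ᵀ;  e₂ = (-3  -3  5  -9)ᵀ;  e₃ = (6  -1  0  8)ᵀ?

rank 2

Apply Gaussian elimination to the matrix whose rows are e₁, e₂, e₃.
The echelon form has 2 nonzero rows, so the rank is 2.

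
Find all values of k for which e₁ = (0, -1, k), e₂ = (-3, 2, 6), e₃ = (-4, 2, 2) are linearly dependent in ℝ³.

Place the vectors as rows of a 3×3 matrix; dependence ⇔ determinant zero.
Expanding, det = 2*k + 18.
This vanishes exactly when k = -9.

k = -9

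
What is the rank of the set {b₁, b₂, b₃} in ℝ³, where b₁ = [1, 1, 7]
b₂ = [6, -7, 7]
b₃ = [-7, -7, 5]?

rank 3

Form the matrix with b₁, b₂, b₃ as columns and reduce.
Reduction leaves 3 leading entries, giving rank 3.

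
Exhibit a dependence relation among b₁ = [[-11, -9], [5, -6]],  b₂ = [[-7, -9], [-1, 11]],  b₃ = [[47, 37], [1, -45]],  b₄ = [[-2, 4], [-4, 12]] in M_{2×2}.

Pass to coordinate vectors relative to the basis {E₁₁, E₁₂, E₂₁, E₂₂}.
Set up α₁b₁ + … + α₄b₄ = 0 and solve the homogeneous system.
A generator of the null space is (2, 3, 1, 2).

2b₁ + 3b₂ + b₃ + 2b₄ = 0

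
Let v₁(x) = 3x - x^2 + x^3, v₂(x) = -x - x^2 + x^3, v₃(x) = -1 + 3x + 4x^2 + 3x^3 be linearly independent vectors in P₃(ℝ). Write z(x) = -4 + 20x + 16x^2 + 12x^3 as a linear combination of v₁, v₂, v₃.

Work in coordinates with respect to the standard basis {1, x, …, x^3}.
Set up the augmented matrix [v₁ | v₂ | v₃ | z] and row-reduce.
Back-substitution yields (a₁, a₂, a₃) = (2, -2, 4).

z = 2v₁ - 2v₂ + 4v₃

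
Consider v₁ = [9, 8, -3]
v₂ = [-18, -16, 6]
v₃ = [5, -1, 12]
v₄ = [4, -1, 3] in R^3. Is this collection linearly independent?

There are 4 vectors in a 3-dimensional space, so they cannot be linearly independent.

linearly dependent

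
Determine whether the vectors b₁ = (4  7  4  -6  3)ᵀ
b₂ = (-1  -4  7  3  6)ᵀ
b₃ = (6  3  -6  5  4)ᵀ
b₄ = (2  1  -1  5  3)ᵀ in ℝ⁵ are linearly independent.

linearly independent

Place the vectors as rows of a 4×5 matrix and reduce to echelon form.
The reduction yields 4 nonzero rows, so the rank is 4.
Since rank = 4 (the number of vectors), the set is linearly independent.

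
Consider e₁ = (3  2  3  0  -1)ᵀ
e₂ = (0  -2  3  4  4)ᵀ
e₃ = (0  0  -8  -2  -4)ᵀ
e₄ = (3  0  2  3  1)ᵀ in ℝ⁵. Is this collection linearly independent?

linearly dependent

Place the vectors as rows of a 4×5 matrix and reduce to echelon form.
The reduction yields 3 nonzero rows, so the rank is 3.
Since rank 3 < 4, the set is linearly dependent.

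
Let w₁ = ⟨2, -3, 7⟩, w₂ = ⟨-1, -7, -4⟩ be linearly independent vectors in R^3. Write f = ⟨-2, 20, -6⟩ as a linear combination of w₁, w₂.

Write f = α₁w₁ + α₂w₂ and equate components.
Row-reducing the augmented matrix gives the unique coefficients (α₁, α₂) = (-2, -2).

f = -2w₁ - 2w₂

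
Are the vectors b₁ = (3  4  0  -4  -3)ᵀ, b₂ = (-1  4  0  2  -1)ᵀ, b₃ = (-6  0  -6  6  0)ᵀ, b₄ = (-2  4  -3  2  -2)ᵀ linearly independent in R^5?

Place the vectors as rows of a 4×5 matrix and reduce to echelon form.
The reduction yields 3 nonzero rows, so the rank is 3.
Since rank 3 < 4, the set is linearly dependent.

linearly dependent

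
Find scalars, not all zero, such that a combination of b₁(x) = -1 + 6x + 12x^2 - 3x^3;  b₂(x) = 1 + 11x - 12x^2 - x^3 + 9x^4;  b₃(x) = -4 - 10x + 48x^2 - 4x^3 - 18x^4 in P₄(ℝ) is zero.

Pass to coordinate vectors relative to the basis {1, x, …, x^4}.
Write the vectors as columns of a matrix and find a nonzero vector in its null space.
The free variable yields coefficients (2, -2, -1) (any nonzero multiple also works).

2b₁ - 2b₂ - b₃ = 0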